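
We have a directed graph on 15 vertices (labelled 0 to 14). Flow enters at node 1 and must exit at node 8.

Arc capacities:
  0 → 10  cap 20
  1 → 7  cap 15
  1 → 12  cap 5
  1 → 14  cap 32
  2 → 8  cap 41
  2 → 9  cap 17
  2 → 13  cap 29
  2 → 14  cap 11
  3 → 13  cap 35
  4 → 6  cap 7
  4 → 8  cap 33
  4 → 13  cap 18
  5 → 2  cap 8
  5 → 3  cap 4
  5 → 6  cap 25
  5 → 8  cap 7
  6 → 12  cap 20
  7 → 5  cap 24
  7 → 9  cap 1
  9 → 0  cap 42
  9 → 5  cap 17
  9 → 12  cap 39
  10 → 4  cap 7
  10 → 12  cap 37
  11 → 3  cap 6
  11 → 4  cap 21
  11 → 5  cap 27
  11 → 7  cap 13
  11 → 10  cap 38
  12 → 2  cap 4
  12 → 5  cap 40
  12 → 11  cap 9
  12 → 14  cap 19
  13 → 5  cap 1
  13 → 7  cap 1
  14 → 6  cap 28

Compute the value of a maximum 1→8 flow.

augment #1: 1→7→5→8 bottleneck 7, total now 7
augment #2: 1→12→2→8 bottleneck 4, total now 11
augment #3: 1→7→5→2→8 bottleneck 8, total now 19
augment #4: 1→12→11→4→8 bottleneck 1, total now 20
augment #5: 1→14→6→12→11→4→8 bottleneck 8, total now 28
augment #6: 1→14→6→12→5→7→9→0→10→4→8 bottleneck 1, total now 29

Maximum flow value: 29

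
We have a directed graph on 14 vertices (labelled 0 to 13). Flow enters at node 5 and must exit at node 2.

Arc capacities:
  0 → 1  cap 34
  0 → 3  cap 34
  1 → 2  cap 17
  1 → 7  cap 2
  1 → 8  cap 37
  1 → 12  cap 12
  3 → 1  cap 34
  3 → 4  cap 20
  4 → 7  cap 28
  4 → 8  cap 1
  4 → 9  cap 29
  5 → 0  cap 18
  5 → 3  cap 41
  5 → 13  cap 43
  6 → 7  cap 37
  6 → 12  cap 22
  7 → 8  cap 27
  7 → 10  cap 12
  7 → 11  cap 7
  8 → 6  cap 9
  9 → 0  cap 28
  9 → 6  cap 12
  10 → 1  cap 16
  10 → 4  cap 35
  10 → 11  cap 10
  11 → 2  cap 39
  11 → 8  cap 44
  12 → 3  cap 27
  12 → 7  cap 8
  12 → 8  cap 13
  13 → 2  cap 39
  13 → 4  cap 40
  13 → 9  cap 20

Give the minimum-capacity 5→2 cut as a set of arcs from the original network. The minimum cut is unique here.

augment #1: 5→13→2 push 39
augment #2: 5→0→1→2 push 17
augment #3: 5→0→1→7→11→2 push 1
augment #4: 5→3→1→7→11→2 push 1
augment #5: 5→3→4→7→11→2 push 5
augment #6: 5→3→4→7→10→11→2 push 10
max flow = 73; residual-reachable set from 5 gives S-side
cut edges (S→T): {(1,2), (7,11), (10,11), (13,2)} total cap 73

Min-cut arcs: {(1,2), (7,11), (10,11), (13,2)} (total capacity 73)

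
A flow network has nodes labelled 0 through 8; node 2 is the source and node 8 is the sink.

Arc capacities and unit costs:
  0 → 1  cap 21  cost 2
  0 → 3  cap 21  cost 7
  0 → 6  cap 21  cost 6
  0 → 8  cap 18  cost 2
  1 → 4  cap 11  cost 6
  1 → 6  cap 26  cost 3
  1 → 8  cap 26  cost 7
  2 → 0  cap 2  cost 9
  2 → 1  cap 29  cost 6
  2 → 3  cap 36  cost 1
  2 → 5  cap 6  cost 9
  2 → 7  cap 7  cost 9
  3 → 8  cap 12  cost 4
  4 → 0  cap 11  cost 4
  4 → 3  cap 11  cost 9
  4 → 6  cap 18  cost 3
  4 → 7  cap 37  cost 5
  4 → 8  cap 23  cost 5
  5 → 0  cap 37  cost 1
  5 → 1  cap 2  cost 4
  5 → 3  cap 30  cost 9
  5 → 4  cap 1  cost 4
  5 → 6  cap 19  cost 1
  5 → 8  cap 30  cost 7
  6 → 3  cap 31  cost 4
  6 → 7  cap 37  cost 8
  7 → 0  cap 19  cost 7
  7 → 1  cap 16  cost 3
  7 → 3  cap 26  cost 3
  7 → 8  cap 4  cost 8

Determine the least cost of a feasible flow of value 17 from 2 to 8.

Minimum cost for 17 units: 118

shortest-cost path #1: 2→3→8 push 12 @ unit cost 5 (adds 60)
shortest-cost path #2: 2→0→8 push 2 @ unit cost 11 (adds 22)
shortest-cost path #3: 2→5→0→8 push 3 @ unit cost 12 (adds 36)
total cost = 118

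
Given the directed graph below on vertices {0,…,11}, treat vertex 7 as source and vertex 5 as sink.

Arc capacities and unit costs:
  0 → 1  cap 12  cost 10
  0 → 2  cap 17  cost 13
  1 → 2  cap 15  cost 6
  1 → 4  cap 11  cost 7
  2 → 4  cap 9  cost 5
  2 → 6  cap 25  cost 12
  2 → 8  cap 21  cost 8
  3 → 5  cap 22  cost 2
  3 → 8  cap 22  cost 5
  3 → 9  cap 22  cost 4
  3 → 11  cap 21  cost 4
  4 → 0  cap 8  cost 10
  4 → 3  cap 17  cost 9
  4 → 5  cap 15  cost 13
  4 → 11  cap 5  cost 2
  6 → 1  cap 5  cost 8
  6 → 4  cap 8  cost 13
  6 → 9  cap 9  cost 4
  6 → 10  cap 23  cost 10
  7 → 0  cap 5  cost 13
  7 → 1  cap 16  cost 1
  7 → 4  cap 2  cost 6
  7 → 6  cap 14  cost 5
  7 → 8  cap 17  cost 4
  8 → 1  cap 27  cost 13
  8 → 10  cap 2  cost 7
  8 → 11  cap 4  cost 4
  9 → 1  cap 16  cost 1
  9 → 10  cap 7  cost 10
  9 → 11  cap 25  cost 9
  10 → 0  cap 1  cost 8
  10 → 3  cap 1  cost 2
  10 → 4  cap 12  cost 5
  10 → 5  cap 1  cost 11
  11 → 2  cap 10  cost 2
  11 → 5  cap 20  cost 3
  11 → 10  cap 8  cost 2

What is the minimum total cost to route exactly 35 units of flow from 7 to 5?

Minimum cost for 35 units: 656

shortest-cost path #1: 7→8→11→5 push 4 @ unit cost 11 (adds 44)
shortest-cost path #2: 7→4→11→5 push 2 @ unit cost 11 (adds 22)
shortest-cost path #3: 7→1→4→11→5 push 3 @ unit cost 13 (adds 39)
shortest-cost path #4: 7→8→10→3→5 push 1 @ unit cost 15 (adds 15)
shortest-cost path #5: 7→1→4→3→5 push 8 @ unit cost 19 (adds 152)
shortest-cost path #6: 7→6→9→11→5 push 9 @ unit cost 21 (adds 189)
shortest-cost path #7: 7→8→10→5 push 1 @ unit cost 22 (adds 22)
shortest-cost path #8: 7→1→2→4→3→5 push 5 @ unit cost 23 (adds 115)
shortest-cost path #9: 7→6→4→3→5 push 2 @ unit cost 29 (adds 58)
total cost = 656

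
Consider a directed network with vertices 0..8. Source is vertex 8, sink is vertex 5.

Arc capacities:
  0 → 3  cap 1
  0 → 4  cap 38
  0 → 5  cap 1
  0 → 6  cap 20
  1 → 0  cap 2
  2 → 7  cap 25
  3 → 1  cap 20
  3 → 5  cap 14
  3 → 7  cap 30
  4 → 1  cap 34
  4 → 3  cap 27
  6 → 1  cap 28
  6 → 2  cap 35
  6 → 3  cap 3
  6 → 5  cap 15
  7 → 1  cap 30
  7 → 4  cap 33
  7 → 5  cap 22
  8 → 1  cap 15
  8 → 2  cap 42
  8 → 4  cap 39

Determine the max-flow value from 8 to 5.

augment #1: 8→1→0→5 bottleneck 1, total now 1
augment #2: 8→2→7→5 bottleneck 22, total now 23
augment #3: 8→4→3→5 bottleneck 14, total now 37
augment #4: 8→1→0→6→5 bottleneck 1, total now 38

Maximum flow value: 38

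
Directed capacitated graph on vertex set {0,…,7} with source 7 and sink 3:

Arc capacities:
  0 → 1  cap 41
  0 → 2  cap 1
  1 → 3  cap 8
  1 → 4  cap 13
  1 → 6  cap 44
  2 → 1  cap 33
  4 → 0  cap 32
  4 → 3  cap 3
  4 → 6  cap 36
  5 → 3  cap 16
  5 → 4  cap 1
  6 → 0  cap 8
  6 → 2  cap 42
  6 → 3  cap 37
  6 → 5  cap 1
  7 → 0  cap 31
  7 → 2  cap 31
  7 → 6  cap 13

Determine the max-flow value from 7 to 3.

Maximum flow value: 49

augment #1: 7→6→3 bottleneck 13, total now 13
augment #2: 7→0→1→3 bottleneck 8, total now 21
augment #3: 7→0→1→4→3 bottleneck 3, total now 24
augment #4: 7→0→1→6→3 bottleneck 20, total now 44
augment #5: 7→2→1→6→3 bottleneck 4, total now 48
augment #6: 7→2→1→6→5→3 bottleneck 1, total now 49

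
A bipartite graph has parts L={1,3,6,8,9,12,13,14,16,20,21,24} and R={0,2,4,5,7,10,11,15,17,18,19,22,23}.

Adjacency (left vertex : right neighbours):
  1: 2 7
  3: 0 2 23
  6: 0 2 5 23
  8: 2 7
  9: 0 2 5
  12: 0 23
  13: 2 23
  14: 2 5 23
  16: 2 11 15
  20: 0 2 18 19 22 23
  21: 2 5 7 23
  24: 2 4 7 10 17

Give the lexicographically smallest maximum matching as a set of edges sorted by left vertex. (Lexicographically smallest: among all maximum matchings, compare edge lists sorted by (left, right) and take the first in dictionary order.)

Lex-smallest maximum matching: {(1,2), (3,0), (6,5), (8,7), (12,23), (16,11), (20,18), (24,4)}

|M| = 8 (so the lex-smallest maximum matching has 8 edges)
process left vertices in ascending order; for each, take the smallest-labelled available neighbour that still permits 8 edges overall, or leave it unmatched if none does
lex-smallest matching: {1-2, 3-0, 6-5, 8-7, 12-23, 16-11, 20-18, 24-4}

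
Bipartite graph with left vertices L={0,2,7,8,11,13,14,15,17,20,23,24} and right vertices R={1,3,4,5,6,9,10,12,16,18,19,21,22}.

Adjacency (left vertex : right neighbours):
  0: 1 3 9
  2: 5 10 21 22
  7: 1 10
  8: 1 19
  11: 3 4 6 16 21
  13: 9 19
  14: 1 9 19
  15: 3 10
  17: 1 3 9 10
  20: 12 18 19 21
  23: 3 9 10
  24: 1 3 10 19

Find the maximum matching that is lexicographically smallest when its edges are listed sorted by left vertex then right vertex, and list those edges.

|M| = 8 (so the lex-smallest maximum matching has 8 edges)
process left vertices in ascending order; for each, take the smallest-labelled available neighbour that still permits 8 edges overall, or leave it unmatched if none does
lex-smallest matching: {0-1, 2-5, 7-10, 8-19, 11-4, 13-9, 15-3, 20-12}

Lex-smallest maximum matching: {(0,1), (2,5), (7,10), (8,19), (11,4), (13,9), (15,3), (20,12)}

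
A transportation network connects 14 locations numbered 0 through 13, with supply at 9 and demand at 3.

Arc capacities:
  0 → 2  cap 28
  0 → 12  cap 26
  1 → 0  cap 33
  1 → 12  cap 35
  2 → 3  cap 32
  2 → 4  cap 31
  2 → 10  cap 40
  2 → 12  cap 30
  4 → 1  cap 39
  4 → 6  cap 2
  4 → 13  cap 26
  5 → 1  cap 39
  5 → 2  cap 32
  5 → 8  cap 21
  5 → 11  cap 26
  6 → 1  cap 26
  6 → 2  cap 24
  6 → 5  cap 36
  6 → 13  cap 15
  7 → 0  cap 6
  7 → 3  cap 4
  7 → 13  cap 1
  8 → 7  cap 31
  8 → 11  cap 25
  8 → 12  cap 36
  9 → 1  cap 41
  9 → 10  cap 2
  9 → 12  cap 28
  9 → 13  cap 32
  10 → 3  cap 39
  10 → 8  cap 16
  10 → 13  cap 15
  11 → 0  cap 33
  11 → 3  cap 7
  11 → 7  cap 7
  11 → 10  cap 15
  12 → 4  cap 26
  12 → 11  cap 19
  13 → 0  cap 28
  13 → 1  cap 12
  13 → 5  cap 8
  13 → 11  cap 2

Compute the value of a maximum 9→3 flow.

Maximum flow value: 61

augment #1: 9→10→3 bottleneck 2, total now 2
augment #2: 9→12→11→3 bottleneck 7, total now 9
augment #3: 9→1→0→2→3 bottleneck 28, total now 37
augment #4: 9→12→11→7→3 bottleneck 4, total now 41
augment #5: 9→12→11→10→3 bottleneck 8, total now 49
augment #6: 9→13→5→2→3 bottleneck 4, total now 53
augment #7: 9→13→11→10→3 bottleneck 2, total now 55
augment #8: 9→13→5→2→10→3 bottleneck 4, total now 59
augment #9: 9→12→4→6→2→10→3 bottleneck 2, total now 61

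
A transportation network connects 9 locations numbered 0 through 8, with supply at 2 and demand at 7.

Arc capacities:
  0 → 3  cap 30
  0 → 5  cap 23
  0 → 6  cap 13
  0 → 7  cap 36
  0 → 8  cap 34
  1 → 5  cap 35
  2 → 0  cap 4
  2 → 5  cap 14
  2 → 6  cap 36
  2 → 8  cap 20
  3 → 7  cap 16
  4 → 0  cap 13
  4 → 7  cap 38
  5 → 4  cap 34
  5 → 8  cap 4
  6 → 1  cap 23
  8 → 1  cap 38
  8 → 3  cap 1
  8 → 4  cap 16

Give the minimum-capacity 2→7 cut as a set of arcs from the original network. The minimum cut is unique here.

augment #1: 2→0→7 push 4
augment #2: 2→5→4→7 push 14
augment #3: 2→8→3→7 push 1
augment #4: 2→8→4→7 push 16
augment #5: 2→6→1→5→4→7 push 8
augment #6: 2→6→1→5→4→0→7 push 12
max flow = 55; residual-reachable set from 2 gives S-side
cut edges (S→T): {(2,0), (5,4), (8,3), (8,4)} total cap 55

Min-cut arcs: {(2,0), (5,4), (8,3), (8,4)} (total capacity 55)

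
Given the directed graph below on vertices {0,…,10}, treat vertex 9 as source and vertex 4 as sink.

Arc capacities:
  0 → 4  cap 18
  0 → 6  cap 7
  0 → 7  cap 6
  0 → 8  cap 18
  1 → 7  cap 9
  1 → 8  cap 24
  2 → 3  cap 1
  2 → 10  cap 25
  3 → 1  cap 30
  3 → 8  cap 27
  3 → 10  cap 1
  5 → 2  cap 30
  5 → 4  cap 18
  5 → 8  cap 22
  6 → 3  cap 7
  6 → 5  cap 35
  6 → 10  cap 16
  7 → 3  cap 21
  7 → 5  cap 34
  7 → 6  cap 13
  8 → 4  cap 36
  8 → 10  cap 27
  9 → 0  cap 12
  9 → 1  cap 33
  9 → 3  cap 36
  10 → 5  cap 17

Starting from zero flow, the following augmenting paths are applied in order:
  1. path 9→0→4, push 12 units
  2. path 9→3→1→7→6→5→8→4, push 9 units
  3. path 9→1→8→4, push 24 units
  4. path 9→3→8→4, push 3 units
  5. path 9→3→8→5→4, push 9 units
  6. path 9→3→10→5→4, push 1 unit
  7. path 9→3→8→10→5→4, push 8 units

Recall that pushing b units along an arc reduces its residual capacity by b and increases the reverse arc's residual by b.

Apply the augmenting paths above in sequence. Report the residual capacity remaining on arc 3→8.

Residual capacity of (3,8): 7

after path 1 (9→0→4, push 12): res(3,8)=27
after path 2 (9→3→1→7→6→5→8→4, push 9): res(3,8)=27
after path 3 (9→1→8→4, push 24): res(3,8)=27
after path 4 (9→3→8→4, push 3): res(3,8)=24
after path 5 (9→3→8→5→4, push 9): res(3,8)=15
after path 6 (9→3→10→5→4, push 1): res(3,8)=15
after path 7 (9→3→8→10→5→4, push 8): res(3,8)=7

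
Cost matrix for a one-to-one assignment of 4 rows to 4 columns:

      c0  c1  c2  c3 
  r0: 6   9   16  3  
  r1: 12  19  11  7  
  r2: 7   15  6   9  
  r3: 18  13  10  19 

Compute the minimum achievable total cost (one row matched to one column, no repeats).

optimal assignment: row0→col0 (cost 6), row1→col3 (cost 7), row2→col2 (cost 6), row3→col1 (cost 13)
total = 6 + 7 + 6 + 13 = 32

Minimum assignment cost: 32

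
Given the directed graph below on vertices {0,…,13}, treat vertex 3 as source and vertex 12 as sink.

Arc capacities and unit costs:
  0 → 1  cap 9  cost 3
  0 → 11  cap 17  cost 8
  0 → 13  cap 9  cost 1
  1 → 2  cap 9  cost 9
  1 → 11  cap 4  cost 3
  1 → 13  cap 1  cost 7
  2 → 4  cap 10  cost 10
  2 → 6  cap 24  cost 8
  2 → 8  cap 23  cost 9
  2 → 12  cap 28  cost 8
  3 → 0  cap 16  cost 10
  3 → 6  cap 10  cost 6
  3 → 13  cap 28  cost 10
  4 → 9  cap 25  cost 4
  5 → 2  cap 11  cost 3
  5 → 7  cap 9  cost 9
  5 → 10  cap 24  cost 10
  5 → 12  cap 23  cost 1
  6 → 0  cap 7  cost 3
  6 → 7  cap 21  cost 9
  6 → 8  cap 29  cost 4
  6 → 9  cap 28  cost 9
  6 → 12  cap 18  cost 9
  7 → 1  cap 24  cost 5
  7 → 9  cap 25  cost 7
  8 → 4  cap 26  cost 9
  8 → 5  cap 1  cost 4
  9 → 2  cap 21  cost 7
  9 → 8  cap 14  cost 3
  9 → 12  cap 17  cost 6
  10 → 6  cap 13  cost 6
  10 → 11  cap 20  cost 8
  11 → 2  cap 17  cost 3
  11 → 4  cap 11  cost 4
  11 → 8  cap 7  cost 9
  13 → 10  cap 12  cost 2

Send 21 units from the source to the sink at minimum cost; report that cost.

Minimum cost for 21 units: 447

shortest-cost path #1: 3→6→12 push 10 @ unit cost 15 (adds 150)
shortest-cost path #2: 3→0→1→11→2→12 push 4 @ unit cost 27 (adds 108)
shortest-cost path #3: 3→13→10→6→12 push 7 @ unit cost 27 (adds 189)
total cost = 447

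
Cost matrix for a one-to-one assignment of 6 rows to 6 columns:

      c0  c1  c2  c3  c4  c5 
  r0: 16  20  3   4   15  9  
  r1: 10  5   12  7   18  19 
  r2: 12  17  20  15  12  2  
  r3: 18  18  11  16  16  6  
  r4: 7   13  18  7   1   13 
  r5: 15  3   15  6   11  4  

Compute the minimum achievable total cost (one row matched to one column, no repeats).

optimal assignment: row0→col3 (cost 4), row1→col0 (cost 10), row2→col5 (cost 2), row3→col2 (cost 11), row4→col4 (cost 1), row5→col1 (cost 3)
total = 4 + 10 + 2 + 11 + 1 + 3 = 31

Minimum assignment cost: 31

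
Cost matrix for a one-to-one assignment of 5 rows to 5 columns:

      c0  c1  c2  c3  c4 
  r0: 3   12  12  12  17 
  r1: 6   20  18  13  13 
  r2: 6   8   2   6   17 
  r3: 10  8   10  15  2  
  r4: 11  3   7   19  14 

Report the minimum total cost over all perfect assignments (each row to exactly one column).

Minimum assignment cost: 23

optimal assignment: row0→col0 (cost 3), row1→col3 (cost 13), row2→col2 (cost 2), row3→col4 (cost 2), row4→col1 (cost 3)
total = 3 + 13 + 2 + 2 + 3 = 23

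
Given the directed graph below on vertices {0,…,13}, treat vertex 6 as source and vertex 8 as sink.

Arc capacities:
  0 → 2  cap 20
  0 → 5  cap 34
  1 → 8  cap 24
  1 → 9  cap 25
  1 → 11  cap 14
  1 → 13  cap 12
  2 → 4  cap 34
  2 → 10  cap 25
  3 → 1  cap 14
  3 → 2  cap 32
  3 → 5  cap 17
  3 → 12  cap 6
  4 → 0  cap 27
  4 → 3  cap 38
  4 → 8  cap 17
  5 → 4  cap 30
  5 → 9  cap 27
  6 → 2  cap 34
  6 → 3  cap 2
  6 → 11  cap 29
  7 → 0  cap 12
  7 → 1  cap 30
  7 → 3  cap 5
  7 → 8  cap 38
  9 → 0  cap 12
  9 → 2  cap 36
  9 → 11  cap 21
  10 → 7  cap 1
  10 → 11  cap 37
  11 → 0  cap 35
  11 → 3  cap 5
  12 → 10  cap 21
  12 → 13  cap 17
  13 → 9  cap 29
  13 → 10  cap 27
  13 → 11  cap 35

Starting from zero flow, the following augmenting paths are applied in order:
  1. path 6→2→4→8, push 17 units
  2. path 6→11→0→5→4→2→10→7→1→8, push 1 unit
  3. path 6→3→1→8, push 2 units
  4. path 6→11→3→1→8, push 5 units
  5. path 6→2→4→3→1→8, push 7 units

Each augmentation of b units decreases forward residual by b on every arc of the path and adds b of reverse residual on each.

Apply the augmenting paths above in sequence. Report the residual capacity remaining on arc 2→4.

after path 1 (6→2→4→8, push 17): res(2,4)=17
after path 2 (6→11→0→5→4→2→10→7→1→8, push 1): res(2,4)=18
after path 3 (6→3→1→8, push 2): res(2,4)=18
after path 4 (6→11→3→1→8, push 5): res(2,4)=18
after path 5 (6→2→4→3→1→8, push 7): res(2,4)=11

Residual capacity of (2,4): 11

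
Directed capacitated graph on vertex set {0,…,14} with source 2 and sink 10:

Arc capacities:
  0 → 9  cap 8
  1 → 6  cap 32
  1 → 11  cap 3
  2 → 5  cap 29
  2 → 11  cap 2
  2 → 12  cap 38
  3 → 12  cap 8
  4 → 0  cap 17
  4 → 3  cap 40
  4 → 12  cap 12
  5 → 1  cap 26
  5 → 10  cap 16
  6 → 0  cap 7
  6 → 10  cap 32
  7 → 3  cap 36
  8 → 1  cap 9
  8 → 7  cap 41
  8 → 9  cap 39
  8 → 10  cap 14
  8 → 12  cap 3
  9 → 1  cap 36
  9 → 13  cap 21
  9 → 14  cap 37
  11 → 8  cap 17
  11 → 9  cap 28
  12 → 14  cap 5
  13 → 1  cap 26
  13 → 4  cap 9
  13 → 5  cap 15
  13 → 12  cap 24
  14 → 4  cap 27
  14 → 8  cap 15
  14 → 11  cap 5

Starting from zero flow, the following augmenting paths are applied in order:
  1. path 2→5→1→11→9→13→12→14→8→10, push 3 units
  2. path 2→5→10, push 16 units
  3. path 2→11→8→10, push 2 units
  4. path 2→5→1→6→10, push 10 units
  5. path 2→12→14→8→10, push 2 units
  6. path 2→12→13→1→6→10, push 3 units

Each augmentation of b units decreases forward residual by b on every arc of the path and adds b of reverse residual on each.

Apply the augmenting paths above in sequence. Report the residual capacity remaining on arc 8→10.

Residual capacity of (8,10): 7

after path 1 (2→5→1→11→9→13→12→14→8→10, push 3): res(8,10)=11
after path 2 (2→5→10, push 16): res(8,10)=11
after path 3 (2→11→8→10, push 2): res(8,10)=9
after path 4 (2→5→1→6→10, push 10): res(8,10)=9
after path 5 (2→12→14→8→10, push 2): res(8,10)=7
after path 6 (2→12→13→1→6→10, push 3): res(8,10)=7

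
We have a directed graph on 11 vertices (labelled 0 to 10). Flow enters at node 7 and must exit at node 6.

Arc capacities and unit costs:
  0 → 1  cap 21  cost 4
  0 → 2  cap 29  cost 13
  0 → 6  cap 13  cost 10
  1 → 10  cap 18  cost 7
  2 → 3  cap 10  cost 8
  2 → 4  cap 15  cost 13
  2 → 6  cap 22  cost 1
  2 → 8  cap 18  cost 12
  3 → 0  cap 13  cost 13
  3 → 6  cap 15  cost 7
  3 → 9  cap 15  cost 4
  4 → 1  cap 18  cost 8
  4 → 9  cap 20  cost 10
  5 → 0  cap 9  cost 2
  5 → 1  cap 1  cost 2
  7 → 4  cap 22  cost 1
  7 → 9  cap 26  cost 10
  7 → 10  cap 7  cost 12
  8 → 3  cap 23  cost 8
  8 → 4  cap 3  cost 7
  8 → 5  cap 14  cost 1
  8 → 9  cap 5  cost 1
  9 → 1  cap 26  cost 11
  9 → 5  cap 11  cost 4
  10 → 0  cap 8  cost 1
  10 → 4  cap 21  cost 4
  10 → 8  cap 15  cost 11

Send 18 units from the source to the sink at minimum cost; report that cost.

shortest-cost path #1: 7→10→0→6 push 7 @ unit cost 23 (adds 161)
shortest-cost path #2: 7→9→5→0→6 push 6 @ unit cost 26 (adds 156)
shortest-cost path #3: 7→9→5→0→2→6 push 3 @ unit cost 30 (adds 90)
shortest-cost path #4: 7→4→1→10→0→2→6 push 1 @ unit cost 31 (adds 31)
shortest-cost path #5: 7→4→1→10→8→3→6 push 1 @ unit cost 42 (adds 42)
total cost = 480

Minimum cost for 18 units: 480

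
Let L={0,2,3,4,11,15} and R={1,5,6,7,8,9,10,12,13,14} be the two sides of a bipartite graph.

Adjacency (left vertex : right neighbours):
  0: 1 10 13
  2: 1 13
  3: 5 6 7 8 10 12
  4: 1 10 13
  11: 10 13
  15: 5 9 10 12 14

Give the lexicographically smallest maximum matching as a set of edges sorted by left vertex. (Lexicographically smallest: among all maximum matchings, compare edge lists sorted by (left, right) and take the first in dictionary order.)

|M| = 5 (so the lex-smallest maximum matching has 5 edges)
process left vertices in ascending order; for each, take the smallest-labelled available neighbour that still permits 5 edges overall, or leave it unmatched if none does
lex-smallest matching: {0-1, 2-13, 3-5, 4-10, 15-9}

Lex-smallest maximum matching: {(0,1), (2,13), (3,5), (4,10), (15,9)}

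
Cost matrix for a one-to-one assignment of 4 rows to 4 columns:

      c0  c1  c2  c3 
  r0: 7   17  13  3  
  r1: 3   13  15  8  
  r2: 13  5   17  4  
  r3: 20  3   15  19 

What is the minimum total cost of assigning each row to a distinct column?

optimal assignment: row0→col2 (cost 13), row1→col0 (cost 3), row2→col3 (cost 4), row3→col1 (cost 3)
total = 13 + 3 + 4 + 3 = 23

Minimum assignment cost: 23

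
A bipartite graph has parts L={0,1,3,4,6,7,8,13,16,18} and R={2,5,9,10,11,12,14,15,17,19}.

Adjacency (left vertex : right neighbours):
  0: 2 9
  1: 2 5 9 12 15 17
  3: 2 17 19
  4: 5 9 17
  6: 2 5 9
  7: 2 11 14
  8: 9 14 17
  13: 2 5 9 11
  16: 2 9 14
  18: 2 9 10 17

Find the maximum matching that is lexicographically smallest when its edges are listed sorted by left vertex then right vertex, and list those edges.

Lex-smallest maximum matching: {(0,2), (1,12), (3,19), (4,5), (6,9), (7,11), (8,17), (16,14), (18,10)}

|M| = 9 (so the lex-smallest maximum matching has 9 edges)
process left vertices in ascending order; for each, take the smallest-labelled available neighbour that still permits 9 edges overall, or leave it unmatched if none does
lex-smallest matching: {0-2, 1-12, 3-19, 4-5, 6-9, 7-11, 8-17, 16-14, 18-10}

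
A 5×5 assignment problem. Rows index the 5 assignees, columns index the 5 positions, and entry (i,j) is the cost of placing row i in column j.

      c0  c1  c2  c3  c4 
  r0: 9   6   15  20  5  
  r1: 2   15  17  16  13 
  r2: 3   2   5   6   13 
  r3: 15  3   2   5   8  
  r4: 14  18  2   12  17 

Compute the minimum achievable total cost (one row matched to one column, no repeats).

optimal assignment: row0→col4 (cost 5), row1→col0 (cost 2), row2→col1 (cost 2), row3→col3 (cost 5), row4→col2 (cost 2)
total = 5 + 2 + 2 + 5 + 2 = 16

Minimum assignment cost: 16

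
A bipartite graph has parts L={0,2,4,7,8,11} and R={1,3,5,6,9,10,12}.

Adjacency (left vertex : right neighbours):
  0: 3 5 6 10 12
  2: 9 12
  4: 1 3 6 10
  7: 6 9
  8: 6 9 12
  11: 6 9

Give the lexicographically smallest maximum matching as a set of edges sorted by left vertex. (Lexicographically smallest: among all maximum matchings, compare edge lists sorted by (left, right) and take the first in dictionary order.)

|M| = 5 (so the lex-smallest maximum matching has 5 edges)
process left vertices in ascending order; for each, take the smallest-labelled available neighbour that still permits 5 edges overall, or leave it unmatched if none does
lex-smallest matching: {0-3, 2-9, 4-1, 7-6, 8-12}

Lex-smallest maximum matching: {(0,3), (2,9), (4,1), (7,6), (8,12)}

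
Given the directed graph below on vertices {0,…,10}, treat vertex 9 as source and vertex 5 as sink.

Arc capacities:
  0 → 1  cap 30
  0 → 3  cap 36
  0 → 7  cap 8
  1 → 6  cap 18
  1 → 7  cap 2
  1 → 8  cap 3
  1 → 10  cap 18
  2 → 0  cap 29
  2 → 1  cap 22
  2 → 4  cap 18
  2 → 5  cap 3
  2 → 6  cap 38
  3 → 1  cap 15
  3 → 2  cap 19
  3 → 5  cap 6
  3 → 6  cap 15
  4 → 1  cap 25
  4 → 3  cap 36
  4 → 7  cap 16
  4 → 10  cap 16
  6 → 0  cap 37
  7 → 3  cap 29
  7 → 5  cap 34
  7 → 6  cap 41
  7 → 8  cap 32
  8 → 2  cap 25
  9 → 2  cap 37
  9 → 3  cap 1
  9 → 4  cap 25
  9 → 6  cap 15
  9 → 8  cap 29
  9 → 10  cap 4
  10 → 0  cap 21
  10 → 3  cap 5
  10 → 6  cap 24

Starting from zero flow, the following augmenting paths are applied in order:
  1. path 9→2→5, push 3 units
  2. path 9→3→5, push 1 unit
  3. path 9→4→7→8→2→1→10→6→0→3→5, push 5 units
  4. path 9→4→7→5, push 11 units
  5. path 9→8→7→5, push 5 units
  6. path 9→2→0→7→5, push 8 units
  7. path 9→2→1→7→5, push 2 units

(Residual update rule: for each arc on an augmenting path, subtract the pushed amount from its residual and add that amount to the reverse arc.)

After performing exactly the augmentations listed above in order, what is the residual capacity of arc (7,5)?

Residual capacity of (7,5): 8

after path 1 (9→2→5, push 3): res(7,5)=34
after path 2 (9→3→5, push 1): res(7,5)=34
after path 3 (9→4→7→8→2→1→10→6→0→3→5, push 5): res(7,5)=34
after path 4 (9→4→7→5, push 11): res(7,5)=23
after path 5 (9→8→7→5, push 5): res(7,5)=18
after path 6 (9→2→0→7→5, push 8): res(7,5)=10
after path 7 (9→2→1→7→5, push 2): res(7,5)=8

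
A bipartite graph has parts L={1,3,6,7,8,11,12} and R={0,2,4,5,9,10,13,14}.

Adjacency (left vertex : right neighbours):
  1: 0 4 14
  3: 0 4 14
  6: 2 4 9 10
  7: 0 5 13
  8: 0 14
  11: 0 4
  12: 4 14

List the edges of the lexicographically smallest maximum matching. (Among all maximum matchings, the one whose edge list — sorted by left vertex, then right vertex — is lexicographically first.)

|M| = 5 (so the lex-smallest maximum matching has 5 edges)
process left vertices in ascending order; for each, take the smallest-labelled available neighbour that still permits 5 edges overall, or leave it unmatched if none does
lex-smallest matching: {1-0, 3-4, 6-2, 7-5, 8-14}

Lex-smallest maximum matching: {(1,0), (3,4), (6,2), (7,5), (8,14)}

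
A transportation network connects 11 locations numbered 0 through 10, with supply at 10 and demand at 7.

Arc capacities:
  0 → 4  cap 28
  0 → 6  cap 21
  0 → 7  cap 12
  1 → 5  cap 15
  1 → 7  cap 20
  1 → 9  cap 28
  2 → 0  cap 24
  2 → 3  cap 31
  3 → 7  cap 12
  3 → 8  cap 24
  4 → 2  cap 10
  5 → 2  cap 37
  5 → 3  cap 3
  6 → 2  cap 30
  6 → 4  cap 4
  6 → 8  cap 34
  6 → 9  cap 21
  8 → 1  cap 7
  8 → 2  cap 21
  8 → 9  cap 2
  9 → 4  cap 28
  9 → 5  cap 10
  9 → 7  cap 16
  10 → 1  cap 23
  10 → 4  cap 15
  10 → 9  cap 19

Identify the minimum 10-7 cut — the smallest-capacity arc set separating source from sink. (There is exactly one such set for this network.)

augment #1: 10→1→7 push 20
augment #2: 10→9→7 push 16
augment #3: 10→1→5→3→7 push 3
augment #4: 10→4→2→0→7 push 10
augment #5: 10→9→5→2→0→7 push 2
augment #6: 10→9→5→2→3→7 push 1
max flow = 52; residual-reachable set from 10 gives S-side
cut edges (S→T): {(4,2), (10,1), (10,9)} total cap 52

Min-cut arcs: {(4,2), (10,1), (10,9)} (total capacity 52)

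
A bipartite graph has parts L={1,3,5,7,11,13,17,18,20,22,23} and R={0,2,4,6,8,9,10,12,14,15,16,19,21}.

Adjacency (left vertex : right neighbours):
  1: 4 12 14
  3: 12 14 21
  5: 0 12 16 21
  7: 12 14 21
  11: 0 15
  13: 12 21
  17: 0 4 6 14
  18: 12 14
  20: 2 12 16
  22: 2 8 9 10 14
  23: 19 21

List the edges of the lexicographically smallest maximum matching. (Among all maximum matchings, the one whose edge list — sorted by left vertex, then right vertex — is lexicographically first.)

Lex-smallest maximum matching: {(1,4), (3,12), (5,0), (7,14), (11,15), (13,21), (17,6), (20,2), (22,8), (23,19)}

|M| = 10 (so the lex-smallest maximum matching has 10 edges)
process left vertices in ascending order; for each, take the smallest-labelled available neighbour that still permits 10 edges overall, or leave it unmatched if none does
lex-smallest matching: {1-4, 3-12, 5-0, 7-14, 11-15, 13-21, 17-6, 20-2, 22-8, 23-19}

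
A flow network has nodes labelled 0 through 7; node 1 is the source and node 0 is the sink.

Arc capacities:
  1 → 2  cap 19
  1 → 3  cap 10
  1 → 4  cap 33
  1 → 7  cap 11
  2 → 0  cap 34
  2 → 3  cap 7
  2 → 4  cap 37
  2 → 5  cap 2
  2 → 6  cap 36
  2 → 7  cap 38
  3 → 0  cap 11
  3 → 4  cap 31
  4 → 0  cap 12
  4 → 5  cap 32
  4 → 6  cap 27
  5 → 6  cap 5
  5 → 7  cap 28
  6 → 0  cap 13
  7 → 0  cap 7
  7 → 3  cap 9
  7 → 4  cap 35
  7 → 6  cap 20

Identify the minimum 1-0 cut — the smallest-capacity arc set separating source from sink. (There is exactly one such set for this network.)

Min-cut arcs: {(1,2), (3,0), (4,0), (6,0), (7,0)} (total capacity 62)

augment #1: 1→2→0 push 19
augment #2: 1→3→0 push 10
augment #3: 1→4→0 push 12
augment #4: 1→7→0 push 7
augment #5: 1→4→6→0 push 13
augment #6: 1→7→3→0 push 1
max flow = 62; residual-reachable set from 1 gives S-side
cut edges (S→T): {(1,2), (3,0), (4,0), (6,0), (7,0)} total cap 62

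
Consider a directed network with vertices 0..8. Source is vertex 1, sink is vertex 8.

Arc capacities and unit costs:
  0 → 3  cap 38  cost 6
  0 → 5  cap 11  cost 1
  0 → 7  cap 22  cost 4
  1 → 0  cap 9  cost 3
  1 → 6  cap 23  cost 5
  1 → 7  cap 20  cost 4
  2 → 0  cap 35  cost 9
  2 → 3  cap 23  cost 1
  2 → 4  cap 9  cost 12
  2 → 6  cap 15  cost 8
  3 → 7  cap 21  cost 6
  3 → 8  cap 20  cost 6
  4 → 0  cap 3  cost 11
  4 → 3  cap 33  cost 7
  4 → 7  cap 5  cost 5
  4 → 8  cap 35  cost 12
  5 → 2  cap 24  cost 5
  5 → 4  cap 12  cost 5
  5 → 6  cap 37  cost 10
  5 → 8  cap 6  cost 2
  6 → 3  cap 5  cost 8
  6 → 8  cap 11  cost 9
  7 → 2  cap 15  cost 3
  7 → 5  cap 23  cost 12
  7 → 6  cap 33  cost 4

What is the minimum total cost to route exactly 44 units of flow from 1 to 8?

Minimum cost for 44 units: 690

shortest-cost path #1: 1→0→5→8 push 6 @ unit cost 6 (adds 36)
shortest-cost path #2: 1→6→8 push 11 @ unit cost 14 (adds 154)
shortest-cost path #3: 1→7→2→3→8 push 15 @ unit cost 14 (adds 210)
shortest-cost path #4: 1→0→3→8 push 3 @ unit cost 15 (adds 45)
shortest-cost path #5: 1→6→3→8 push 2 @ unit cost 19 (adds 38)
shortest-cost path #6: 1→6→3→0→5→4→8 push 3 @ unit cost 25 (adds 75)
shortest-cost path #7: 1→7→5→4→8 push 4 @ unit cost 33 (adds 132)
total cost = 690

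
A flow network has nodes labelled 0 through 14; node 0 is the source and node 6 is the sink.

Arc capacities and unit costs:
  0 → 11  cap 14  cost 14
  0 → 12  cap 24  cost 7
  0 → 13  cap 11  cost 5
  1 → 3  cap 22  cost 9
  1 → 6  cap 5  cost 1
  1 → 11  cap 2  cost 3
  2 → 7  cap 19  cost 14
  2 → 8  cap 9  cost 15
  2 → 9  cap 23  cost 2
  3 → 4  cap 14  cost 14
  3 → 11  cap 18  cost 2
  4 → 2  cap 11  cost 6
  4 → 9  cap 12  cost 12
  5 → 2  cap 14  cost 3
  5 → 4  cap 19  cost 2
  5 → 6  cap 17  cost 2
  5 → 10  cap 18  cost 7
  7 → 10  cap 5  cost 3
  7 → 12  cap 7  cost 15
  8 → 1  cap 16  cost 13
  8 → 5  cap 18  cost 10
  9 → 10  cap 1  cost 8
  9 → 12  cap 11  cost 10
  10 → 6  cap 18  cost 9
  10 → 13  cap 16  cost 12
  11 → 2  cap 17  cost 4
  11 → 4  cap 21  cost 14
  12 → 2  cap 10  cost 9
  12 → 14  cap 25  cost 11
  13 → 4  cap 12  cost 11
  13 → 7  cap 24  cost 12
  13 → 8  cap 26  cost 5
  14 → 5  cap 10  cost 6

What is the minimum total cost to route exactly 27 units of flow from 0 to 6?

shortest-cost path #1: 0→13→8→5→6 push 11 @ unit cost 22 (adds 242)
shortest-cost path #2: 0→12→14→5→6 push 6 @ unit cost 26 (adds 156)
shortest-cost path #3: 0→12→14→5→8→1→6 push 4 @ unit cost 28 (adds 112)
shortest-cost path #4: 0→12→2→9→10→6 push 1 @ unit cost 35 (adds 35)
shortest-cost path #5: 0→12→2→7→10→6 push 5 @ unit cost 42 (adds 210)
total cost = 755

Minimum cost for 27 units: 755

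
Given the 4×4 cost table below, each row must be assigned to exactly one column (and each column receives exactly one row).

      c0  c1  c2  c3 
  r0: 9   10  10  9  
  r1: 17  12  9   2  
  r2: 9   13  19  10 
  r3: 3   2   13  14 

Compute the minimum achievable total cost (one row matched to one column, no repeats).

optimal assignment: row0→col2 (cost 10), row1→col3 (cost 2), row2→col0 (cost 9), row3→col1 (cost 2)
total = 10 + 2 + 9 + 2 = 23

Minimum assignment cost: 23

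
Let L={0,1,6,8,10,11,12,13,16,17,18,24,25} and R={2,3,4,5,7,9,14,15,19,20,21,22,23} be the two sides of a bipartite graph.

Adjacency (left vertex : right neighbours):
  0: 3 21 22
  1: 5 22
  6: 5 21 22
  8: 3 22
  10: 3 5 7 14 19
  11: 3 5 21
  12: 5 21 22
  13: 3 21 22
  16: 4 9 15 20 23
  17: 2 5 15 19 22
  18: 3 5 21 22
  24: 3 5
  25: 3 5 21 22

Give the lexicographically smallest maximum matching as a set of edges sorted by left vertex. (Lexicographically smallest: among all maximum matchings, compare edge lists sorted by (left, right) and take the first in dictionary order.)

|M| = 7 (so the lex-smallest maximum matching has 7 edges)
process left vertices in ascending order; for each, take the smallest-labelled available neighbour that still permits 7 edges overall, or leave it unmatched if none does
lex-smallest matching: {0-3, 1-5, 6-21, 8-22, 10-7, 16-4, 17-2}

Lex-smallest maximum matching: {(0,3), (1,5), (6,21), (8,22), (10,7), (16,4), (17,2)}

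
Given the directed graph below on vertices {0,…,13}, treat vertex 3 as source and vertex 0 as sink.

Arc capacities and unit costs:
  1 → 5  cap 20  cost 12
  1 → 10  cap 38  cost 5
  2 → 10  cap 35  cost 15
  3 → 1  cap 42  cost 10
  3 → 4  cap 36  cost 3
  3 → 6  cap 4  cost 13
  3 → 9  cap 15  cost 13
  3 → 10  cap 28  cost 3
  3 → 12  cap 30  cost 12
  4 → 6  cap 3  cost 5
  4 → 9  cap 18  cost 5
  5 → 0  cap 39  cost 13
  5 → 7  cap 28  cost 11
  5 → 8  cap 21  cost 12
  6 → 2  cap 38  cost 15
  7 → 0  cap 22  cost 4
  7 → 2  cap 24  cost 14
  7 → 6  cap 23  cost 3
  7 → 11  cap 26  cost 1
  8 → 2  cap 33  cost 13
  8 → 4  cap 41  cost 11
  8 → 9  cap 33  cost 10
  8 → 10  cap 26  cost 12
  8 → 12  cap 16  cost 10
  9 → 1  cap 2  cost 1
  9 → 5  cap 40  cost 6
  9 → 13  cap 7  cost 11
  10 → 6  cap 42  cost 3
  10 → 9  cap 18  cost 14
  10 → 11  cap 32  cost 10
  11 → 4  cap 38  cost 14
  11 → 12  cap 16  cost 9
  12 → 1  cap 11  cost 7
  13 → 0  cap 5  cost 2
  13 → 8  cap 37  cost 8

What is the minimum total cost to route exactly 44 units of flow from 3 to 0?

shortest-cost path #1: 3→4→9→13→0 push 5 @ unit cost 21 (adds 105)
shortest-cost path #2: 3→4→9→5→0 push 13 @ unit cost 27 (adds 351)
shortest-cost path #3: 3→9→5→0 push 15 @ unit cost 32 (adds 480)
shortest-cost path #4: 3→1→5→0 push 11 @ unit cost 35 (adds 385)
total cost = 1321

Minimum cost for 44 units: 1321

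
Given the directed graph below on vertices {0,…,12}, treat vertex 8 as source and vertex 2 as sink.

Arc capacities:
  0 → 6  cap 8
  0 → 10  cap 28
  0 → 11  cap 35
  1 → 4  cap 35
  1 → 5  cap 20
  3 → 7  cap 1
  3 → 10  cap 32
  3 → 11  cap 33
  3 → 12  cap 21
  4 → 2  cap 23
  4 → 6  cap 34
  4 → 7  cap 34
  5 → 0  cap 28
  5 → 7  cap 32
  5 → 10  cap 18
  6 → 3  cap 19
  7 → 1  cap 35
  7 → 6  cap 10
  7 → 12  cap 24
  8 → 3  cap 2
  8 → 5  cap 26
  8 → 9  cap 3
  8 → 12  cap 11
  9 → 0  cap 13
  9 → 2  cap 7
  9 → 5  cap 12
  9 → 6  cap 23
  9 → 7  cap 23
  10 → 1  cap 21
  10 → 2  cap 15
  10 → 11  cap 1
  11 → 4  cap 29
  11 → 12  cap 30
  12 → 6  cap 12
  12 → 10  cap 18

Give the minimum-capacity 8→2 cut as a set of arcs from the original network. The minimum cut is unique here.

augment #1: 8→9→2 push 3
augment #2: 8→3→10→2 push 2
augment #3: 8→5→10→2 push 13
augment #4: 8→5→0→11→4→2 push 13
augment #5: 8→12→10→1→4→2 push 10
max flow = 41; residual-reachable set from 8 gives S-side
cut edges (S→T): {(4,2), (8,9), (10,2)} total cap 41

Min-cut arcs: {(4,2), (8,9), (10,2)} (total capacity 41)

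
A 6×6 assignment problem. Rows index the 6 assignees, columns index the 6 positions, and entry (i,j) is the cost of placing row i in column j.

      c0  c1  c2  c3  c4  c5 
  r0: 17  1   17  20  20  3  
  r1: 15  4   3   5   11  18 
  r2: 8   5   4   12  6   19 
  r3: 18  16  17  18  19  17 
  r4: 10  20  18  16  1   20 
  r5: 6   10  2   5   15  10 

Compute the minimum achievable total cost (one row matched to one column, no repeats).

one of 3 optimal assignments: row0→col1 (cost 1), row1→col3 (cost 5), row2→col0 (cost 8), row3→col5 (cost 17), row4→col4 (cost 1), row5→col2 (cost 2)
total = 1 + 5 + 8 + 17 + 1 + 2 = 34

Minimum assignment cost: 34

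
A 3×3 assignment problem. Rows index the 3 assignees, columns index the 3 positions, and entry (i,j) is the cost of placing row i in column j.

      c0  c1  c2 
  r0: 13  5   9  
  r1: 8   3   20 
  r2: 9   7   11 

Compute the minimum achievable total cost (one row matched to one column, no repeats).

Minimum assignment cost: 21

optimal assignment: row0→col2 (cost 9), row1→col1 (cost 3), row2→col0 (cost 9)
total = 9 + 3 + 9 = 21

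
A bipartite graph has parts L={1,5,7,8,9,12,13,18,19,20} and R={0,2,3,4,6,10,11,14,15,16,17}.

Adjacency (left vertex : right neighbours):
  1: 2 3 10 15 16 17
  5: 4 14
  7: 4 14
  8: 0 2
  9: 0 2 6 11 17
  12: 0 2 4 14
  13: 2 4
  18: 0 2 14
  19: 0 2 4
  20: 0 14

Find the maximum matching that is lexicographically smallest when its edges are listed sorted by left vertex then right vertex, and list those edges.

|M| = 6 (so the lex-smallest maximum matching has 6 edges)
process left vertices in ascending order; for each, take the smallest-labelled available neighbour that still permits 6 edges overall, or leave it unmatched if none does
lex-smallest matching: {1-3, 5-4, 7-14, 8-0, 9-6, 12-2}

Lex-smallest maximum matching: {(1,3), (5,4), (7,14), (8,0), (9,6), (12,2)}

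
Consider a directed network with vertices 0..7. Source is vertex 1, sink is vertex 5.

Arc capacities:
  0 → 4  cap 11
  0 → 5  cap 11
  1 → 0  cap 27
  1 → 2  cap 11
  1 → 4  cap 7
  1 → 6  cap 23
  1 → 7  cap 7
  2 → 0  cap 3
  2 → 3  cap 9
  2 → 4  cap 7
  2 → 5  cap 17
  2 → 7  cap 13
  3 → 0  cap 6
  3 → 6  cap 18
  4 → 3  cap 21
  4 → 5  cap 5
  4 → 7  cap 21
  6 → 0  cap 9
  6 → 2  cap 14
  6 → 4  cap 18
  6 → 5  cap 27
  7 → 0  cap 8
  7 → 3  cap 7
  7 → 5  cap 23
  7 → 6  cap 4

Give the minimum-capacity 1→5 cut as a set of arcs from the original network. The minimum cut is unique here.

augment #1: 1→0→5 push 11
augment #2: 1→2→5 push 11
augment #3: 1→4→5 push 5
augment #4: 1→6→5 push 23
augment #5: 1→7→5 push 7
augment #6: 1→4→7→5 push 2
augment #7: 1→0→4→7→5 push 11
max flow = 70; residual-reachable set from 1 gives S-side
cut edges (S→T): {(0,4), (0,5), (1,2), (1,4), (1,6), (1,7)} total cap 70

Min-cut arcs: {(0,4), (0,5), (1,2), (1,4), (1,6), (1,7)} (total capacity 70)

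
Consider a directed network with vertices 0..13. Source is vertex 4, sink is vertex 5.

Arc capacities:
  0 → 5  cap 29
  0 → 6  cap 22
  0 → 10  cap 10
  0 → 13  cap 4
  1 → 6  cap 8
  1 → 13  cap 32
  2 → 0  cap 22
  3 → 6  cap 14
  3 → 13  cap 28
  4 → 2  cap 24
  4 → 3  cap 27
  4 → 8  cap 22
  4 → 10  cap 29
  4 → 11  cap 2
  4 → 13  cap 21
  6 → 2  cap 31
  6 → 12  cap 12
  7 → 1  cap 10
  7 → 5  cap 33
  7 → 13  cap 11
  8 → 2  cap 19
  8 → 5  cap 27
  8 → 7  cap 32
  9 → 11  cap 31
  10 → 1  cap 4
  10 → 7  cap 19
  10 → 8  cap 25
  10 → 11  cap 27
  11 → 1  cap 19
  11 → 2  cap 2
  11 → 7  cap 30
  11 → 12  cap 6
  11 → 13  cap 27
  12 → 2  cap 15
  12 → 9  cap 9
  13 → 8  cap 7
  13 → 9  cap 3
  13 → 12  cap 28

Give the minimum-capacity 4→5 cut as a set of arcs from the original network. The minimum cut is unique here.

Min-cut arcs: {(2,0), (7,5), (8,5)} (total capacity 82)

augment #1: 4→8→5 push 22
augment #2: 4→2→0→5 push 22
augment #3: 4→10→7→5 push 19
augment #4: 4→10→8→5 push 5
augment #5: 4→11→7→5 push 2
augment #6: 4→10→8→7→5 push 5
augment #7: 4→13→8→7→5 push 7
max flow = 82; residual-reachable set from 4 gives S-side
cut edges (S→T): {(2,0), (7,5), (8,5)} total cap 82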